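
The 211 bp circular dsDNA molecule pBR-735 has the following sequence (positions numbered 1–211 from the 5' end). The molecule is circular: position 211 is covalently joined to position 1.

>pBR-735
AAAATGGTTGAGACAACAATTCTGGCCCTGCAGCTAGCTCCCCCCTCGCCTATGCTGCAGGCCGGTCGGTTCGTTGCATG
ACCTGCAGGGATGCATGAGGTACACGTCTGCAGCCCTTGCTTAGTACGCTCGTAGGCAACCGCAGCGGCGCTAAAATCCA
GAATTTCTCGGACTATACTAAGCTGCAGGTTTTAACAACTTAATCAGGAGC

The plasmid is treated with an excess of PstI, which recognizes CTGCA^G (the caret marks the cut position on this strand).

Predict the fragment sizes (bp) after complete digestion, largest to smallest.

75, 56, 28, 27, 25 bp

PstI sites (CTGCAG) start at positions 28, 55, 83, 108, 183.
PstI cuts after base 5 of each site (before the last base), so after positions 32, 59, 87, 112, 187.
Circular molecule, 5 cuts → 5 fragments:
  33–59 → 27 bp
  60–87 → 28 bp
  88–112 → 25 bp
  113–187 → 75 bp
  188–211 then 1–32 → 24 + 32 = 56 bp
Sorted largest to smallest: 75, 56, 28, 27, 25 bp.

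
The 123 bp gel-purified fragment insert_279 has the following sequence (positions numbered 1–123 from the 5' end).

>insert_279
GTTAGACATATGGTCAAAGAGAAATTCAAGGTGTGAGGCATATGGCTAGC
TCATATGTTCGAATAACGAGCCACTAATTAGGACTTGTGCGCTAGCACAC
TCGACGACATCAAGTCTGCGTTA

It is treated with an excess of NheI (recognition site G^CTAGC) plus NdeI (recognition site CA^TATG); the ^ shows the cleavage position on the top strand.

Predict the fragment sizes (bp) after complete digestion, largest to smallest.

NheI sites (GCTAGC) start at positions 45, 91.
NheI cuts after the first base of each site, so after positions 45, 91.
NdeI sites (CATATG) start at positions 7, 39, 52.
NdeI cuts after base 2 of each site, so after positions 8, 40, 53.
Combined cut positions: 8, 40, 45, 53, 91.
Linear molecule, 5 cuts → 6 fragments:
  1–8 → 8 bp
  9–40 → 32 bp
  41–45 → 5 bp
  46–53 → 8 bp
  54–91 → 38 bp
  92–123 → 32 bp
Sorted largest to smallest: 38, 32, 32, 8, 8, 5 bp.

38, 32, 32, 8, 8, 5 bp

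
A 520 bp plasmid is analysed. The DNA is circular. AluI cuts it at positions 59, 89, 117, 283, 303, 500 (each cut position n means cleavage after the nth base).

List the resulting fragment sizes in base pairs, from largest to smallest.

Circular molecule, 6 cuts → 6 fragments:
  89 − 59 = 30 bp
  117 − 89 = 28 bp
  283 − 117 = 166 bp
  303 − 283 = 20 bp
  500 − 303 = 197 bp
  wrap: 520 − 500 + 59 = 79 bp
Sorted largest to smallest: 197, 166, 79, 30, 28, 20 bp.

197, 166, 79, 30, 28, 20 bp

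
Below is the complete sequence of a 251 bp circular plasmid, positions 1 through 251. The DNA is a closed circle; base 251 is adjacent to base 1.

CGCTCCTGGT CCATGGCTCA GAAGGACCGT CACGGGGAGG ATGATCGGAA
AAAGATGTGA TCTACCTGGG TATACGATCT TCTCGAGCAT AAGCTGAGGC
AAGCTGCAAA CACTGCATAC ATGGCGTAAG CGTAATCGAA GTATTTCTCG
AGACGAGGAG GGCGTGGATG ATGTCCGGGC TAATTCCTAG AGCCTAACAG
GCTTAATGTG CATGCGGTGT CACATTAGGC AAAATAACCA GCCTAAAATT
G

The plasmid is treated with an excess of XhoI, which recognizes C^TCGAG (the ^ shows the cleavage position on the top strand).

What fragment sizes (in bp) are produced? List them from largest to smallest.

186, 65 bp

XhoI sites (CTCGAG) start at positions 82, 147.
XhoI cuts after the first base of each site, so after positions 82, 147.
Circular molecule, 2 cuts → 2 fragments:
  83–147 → 65 bp
  148–251 then 1–82 → 104 + 82 = 186 bp
Sorted largest to smallest: 186, 65 bp.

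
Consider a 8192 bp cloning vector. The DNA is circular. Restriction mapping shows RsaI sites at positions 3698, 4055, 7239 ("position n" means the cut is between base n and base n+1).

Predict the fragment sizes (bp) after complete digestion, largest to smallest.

4651, 3184, 357 bp

Circular molecule, 3 cuts → 3 fragments:
  4055 − 3698 = 357 bp
  7239 − 4055 = 3184 bp
  wrap: 8192 − 7239 + 3698 = 4651 bp
Sorted largest to smallest: 4651, 3184, 357 bp.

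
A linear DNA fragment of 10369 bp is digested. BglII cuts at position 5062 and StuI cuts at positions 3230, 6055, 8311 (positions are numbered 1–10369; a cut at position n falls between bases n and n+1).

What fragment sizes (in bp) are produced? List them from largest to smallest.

Combined cut positions (sorted): 3230, 5062, 6055, 8311.
Linear molecule, 4 cuts → 5 fragments:
  3230 − 0 = 3230 bp
  5062 − 3230 = 1832 bp
  6055 − 5062 = 993 bp
  8311 − 6055 = 2256 bp
  10369 − 8311 = 2058 bp
Sorted largest to smallest: 3230, 2256, 2058, 1832, 993 bp.

3230, 2256, 2058, 1832, 993 bp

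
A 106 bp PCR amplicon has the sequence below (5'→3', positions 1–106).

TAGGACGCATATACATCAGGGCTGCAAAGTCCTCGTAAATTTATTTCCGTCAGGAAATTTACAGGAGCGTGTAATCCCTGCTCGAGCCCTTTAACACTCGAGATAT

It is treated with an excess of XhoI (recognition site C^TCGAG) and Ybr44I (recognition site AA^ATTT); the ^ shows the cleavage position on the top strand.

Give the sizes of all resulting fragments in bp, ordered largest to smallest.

XhoI sites (CTCGAG) start at positions 81, 97.
XhoI cuts after the first base of each site, so after positions 81, 97.
Ybr44I sites (AAATTT) start at positions 37, 55.
Ybr44I cuts after base 2 of each site, so after positions 38, 56.
Combined cut positions: 38, 56, 81, 97.
Linear molecule, 4 cuts → 5 fragments:
  1–38 → 38 bp
  39–56 → 18 bp
  57–81 → 25 bp
  82–97 → 16 bp
  98–106 → 9 bp
Sorted largest to smallest: 38, 25, 18, 16, 9 bp.

38, 25, 18, 16, 9 bp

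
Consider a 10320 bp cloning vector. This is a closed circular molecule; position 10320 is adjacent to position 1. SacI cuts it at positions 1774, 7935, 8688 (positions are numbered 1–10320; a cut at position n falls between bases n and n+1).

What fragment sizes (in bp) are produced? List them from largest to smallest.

6161, 3406, 753 bp

Circular molecule, 3 cuts → 3 fragments:
  7935 − 1774 = 6161 bp
  8688 − 7935 = 753 bp
  wrap: 10320 − 8688 + 1774 = 3406 bp
Sorted largest to smallest: 6161, 3406, 753 bp.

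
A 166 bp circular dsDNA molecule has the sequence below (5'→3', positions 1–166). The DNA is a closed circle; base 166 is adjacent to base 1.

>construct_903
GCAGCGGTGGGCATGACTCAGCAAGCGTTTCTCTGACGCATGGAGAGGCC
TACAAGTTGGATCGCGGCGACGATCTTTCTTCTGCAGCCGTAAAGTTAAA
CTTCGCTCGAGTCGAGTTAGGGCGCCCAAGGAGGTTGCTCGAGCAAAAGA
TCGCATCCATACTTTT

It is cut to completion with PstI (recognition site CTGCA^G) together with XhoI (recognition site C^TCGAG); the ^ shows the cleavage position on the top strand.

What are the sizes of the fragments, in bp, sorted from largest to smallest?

The PstI site (CTGCAG) starts at position 82.
PstI cuts after base 5 of each site (before the last base), so after position 86.
XhoI sites (CTCGAG) start at positions 106, 138.
XhoI cuts after the first base of each site, so after positions 106, 138.
Combined cut positions: 86, 106, 138.
Circular molecule, 3 cuts → 3 fragments:
  87–106 → 20 bp
  107–138 → 32 bp
  139–166 then 1–86 → 28 + 86 = 114 bp
Sorted largest to smallest: 114, 32, 20 bp.

114, 32, 20 bp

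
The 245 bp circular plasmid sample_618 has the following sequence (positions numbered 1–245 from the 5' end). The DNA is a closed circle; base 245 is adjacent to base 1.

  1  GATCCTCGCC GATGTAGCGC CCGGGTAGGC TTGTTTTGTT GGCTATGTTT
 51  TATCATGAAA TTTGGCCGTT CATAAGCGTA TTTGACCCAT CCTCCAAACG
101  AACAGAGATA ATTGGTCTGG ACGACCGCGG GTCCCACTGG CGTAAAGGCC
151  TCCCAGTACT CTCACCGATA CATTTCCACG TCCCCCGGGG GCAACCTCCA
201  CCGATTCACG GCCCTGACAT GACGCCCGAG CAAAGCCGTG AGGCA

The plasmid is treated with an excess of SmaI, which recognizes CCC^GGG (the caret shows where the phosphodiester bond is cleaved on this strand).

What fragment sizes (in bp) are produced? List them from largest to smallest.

164, 81 bp

SmaI sites (CCCGGG) start at positions 20, 184.
SmaI cuts after base 3 of each site, so after positions 22, 186.
Circular molecule, 2 cuts → 2 fragments:
  23–186 → 164 bp
  187–245 then 1–22 → 59 + 22 = 81 bp
Sorted largest to smallest: 164, 81 bp.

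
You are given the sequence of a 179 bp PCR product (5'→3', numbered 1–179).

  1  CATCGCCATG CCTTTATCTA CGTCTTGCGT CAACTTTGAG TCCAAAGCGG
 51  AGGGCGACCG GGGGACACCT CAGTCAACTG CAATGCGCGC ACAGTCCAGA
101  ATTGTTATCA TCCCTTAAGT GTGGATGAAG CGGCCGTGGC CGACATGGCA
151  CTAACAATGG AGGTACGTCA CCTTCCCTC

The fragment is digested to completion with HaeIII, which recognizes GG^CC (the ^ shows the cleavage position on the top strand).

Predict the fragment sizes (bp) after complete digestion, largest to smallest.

HaeIII sites (GGCC) start at positions 132, 138.
HaeIII cuts after base 2 of each site, so after positions 133, 139.
Linear molecule, 2 cuts → 3 fragments:
  1–133 → 133 bp
  134–139 → 6 bp
  140–179 → 40 bp
Sorted largest to smallest: 133, 40, 6 bp.

133, 40, 6 bp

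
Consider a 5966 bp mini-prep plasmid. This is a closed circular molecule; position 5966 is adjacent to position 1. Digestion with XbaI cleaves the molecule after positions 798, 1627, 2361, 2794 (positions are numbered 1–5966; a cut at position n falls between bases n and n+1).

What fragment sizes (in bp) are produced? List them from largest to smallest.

3970, 829, 734, 433 bp

Circular molecule, 4 cuts → 4 fragments:
  1627 − 798 = 829 bp
  2361 − 1627 = 734 bp
  2794 − 2361 = 433 bp
  wrap: 5966 − 2794 + 798 = 3970 bp
Sorted largest to smallest: 3970, 829, 734, 433 bp.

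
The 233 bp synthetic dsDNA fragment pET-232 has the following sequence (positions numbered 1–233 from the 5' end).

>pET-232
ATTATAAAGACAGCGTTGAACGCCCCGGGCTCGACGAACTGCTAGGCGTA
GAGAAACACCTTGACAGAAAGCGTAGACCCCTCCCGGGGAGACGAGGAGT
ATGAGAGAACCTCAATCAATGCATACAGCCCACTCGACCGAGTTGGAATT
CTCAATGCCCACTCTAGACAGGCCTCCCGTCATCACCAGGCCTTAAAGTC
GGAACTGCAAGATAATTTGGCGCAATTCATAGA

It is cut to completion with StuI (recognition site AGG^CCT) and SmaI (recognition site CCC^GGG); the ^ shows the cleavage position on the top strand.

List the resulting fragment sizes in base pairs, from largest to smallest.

StuI sites (AGGCCT) start at positions 170, 188.
StuI cuts after base 3 of each site, so after positions 172, 190.
SmaI sites (CCCGGG) start at positions 24, 83.
SmaI cuts after base 3 of each site, so after positions 26, 85.
Combined cut positions: 26, 85, 172, 190.
Linear molecule, 4 cuts → 5 fragments:
  1–26 → 26 bp
  27–85 → 59 bp
  86–172 → 87 bp
  173–190 → 18 bp
  191–233 → 43 bp
Sorted largest to smallest: 87, 59, 43, 26, 18 bp.

87, 59, 43, 26, 18 bp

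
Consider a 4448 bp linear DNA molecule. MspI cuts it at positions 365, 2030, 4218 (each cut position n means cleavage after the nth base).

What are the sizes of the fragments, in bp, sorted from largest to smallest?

Linear molecule, 3 cuts → 4 fragments:
  365 − 0 = 365 bp
  2030 − 365 = 1665 bp
  4218 − 2030 = 2188 bp
  4448 − 4218 = 230 bp
Sorted largest to smallest: 2188, 1665, 365, 230 bp.

2188, 1665, 365, 230 bp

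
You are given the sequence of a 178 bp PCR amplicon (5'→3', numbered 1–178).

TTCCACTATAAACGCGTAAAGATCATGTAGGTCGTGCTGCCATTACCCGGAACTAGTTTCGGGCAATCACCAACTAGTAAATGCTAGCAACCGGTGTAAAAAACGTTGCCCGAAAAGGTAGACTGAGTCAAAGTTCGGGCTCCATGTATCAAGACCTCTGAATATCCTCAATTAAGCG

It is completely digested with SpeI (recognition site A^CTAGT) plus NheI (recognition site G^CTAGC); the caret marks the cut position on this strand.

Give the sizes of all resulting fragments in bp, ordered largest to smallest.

SpeI sites (ACTAGT) start at positions 52, 73.
SpeI cuts after the first base of each site, so after positions 52, 73.
The NheI site (GCTAGC) starts at position 83.
NheI cuts after the first base of each site, so after position 83.
Combined cut positions: 52, 73, 83.
Linear molecule, 3 cuts → 4 fragments:
  1–52 → 52 bp
  53–73 → 21 bp
  74–83 → 10 bp
  84–178 → 95 bp
Sorted largest to smallest: 95, 52, 21, 10 bp.

95, 52, 21, 10 bp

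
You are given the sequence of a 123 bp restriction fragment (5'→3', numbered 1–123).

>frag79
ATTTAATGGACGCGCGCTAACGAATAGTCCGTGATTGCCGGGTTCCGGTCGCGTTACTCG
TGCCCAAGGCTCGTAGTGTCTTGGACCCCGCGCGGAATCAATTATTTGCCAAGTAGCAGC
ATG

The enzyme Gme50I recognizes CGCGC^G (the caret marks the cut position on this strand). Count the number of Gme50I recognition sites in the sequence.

2

CGCGCG occurs starting at positions 11, 89.
Gme50I cuts at 2 sites.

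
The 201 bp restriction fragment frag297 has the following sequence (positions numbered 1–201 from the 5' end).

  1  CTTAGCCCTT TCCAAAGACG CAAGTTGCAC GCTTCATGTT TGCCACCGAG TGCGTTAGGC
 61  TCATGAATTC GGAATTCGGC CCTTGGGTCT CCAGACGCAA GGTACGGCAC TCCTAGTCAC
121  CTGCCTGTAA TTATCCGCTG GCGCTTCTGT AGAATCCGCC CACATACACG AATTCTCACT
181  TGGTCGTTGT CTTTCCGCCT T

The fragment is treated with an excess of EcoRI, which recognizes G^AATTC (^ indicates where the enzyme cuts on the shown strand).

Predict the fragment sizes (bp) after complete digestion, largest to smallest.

98, 65, 31, 7 bp

EcoRI sites (GAATTC) start at positions 65, 72, 170.
EcoRI cuts after the first base of each site, so after positions 65, 72, 170.
Linear molecule, 3 cuts → 4 fragments:
  1–65 → 65 bp
  66–72 → 7 bp
  73–170 → 98 bp
  171–201 → 31 bp
Sorted largest to smallest: 98, 65, 31, 7 bp.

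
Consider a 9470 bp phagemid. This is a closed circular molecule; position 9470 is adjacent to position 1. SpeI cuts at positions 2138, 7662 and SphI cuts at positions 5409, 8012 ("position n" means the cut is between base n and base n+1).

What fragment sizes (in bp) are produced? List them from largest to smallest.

3596, 3271, 2253, 350 bp

Combined cut positions (sorted): 2138, 5409, 7662, 8012.
Circular molecule, 4 cuts → 4 fragments:
  5409 − 2138 = 3271 bp
  7662 − 5409 = 2253 bp
  8012 − 7662 = 350 bp
  wrap: 9470 − 8012 + 2138 = 3596 bp
Sorted largest to smallest: 3596, 3271, 2253, 350 bp.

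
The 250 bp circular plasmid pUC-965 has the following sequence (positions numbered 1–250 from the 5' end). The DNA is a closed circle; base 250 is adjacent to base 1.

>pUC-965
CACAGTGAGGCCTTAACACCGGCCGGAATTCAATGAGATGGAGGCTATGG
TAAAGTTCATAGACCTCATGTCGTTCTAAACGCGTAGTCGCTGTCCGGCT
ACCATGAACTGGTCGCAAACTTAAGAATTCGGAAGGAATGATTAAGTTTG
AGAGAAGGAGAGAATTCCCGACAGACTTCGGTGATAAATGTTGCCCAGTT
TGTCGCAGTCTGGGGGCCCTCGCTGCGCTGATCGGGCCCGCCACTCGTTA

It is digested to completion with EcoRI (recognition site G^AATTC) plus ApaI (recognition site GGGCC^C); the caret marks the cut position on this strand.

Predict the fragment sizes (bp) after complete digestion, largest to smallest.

99, 56, 38, 37, 20 bp

EcoRI sites (GAATTC) start at positions 26, 125, 162.
EcoRI cuts after the first base of each site, so after positions 26, 125, 162.
ApaI sites (GGGCCC) start at positions 214, 234.
ApaI cuts after base 5 of each site (before the last base), so after positions 218, 238.
Combined cut positions: 26, 125, 162, 218, 238.
Circular molecule, 5 cuts → 5 fragments:
  27–125 → 99 bp
  126–162 → 37 bp
  163–218 → 56 bp
  219–238 → 20 bp
  239–250 then 1–26 → 12 + 26 = 38 bp
Sorted largest to smallest: 99, 56, 38, 37, 20 bp.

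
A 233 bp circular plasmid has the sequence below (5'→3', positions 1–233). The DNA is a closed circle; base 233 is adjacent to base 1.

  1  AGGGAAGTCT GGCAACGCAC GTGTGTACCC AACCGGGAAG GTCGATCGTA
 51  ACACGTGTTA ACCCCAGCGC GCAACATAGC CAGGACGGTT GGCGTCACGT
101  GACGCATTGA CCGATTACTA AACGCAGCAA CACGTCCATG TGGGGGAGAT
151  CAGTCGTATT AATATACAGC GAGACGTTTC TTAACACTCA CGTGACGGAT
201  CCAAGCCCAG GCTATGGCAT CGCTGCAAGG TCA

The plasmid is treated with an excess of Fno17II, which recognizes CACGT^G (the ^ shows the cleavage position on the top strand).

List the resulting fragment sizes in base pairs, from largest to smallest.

Fno17II sites (CACGTG) start at positions 18, 52, 96, 189.
Fno17II cuts after base 5 of each site (before the last base), so after positions 22, 56, 100, 193.
Circular molecule, 4 cuts → 4 fragments:
  23–56 → 34 bp
  57–100 → 44 bp
  101–193 → 93 bp
  194–233 then 1–22 → 40 + 22 = 62 bp
Sorted largest to smallest: 93, 62, 44, 34 bp.

93, 62, 44, 34 bp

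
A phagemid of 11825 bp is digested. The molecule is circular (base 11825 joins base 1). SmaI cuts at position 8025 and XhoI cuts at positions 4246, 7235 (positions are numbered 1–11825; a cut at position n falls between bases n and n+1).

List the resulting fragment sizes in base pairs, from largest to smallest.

Combined cut positions (sorted): 4246, 7235, 8025.
Circular molecule, 3 cuts → 3 fragments:
  7235 − 4246 = 2989 bp
  8025 − 7235 = 790 bp
  wrap: 11825 − 8025 + 4246 = 8046 bp
Sorted largest to smallest: 8046, 2989, 790 bp.

8046, 2989, 790 bp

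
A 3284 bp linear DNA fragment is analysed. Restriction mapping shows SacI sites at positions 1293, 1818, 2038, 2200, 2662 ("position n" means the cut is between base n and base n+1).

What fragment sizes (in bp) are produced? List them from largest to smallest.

Linear molecule, 5 cuts → 6 fragments:
  1293 − 0 = 1293 bp
  1818 − 1293 = 525 bp
  2038 − 1818 = 220 bp
  2200 − 2038 = 162 bp
  2662 − 2200 = 462 bp
  3284 − 2662 = 622 bp
Sorted largest to smallest: 1293, 622, 525, 462, 220, 162 bp.

1293, 622, 525, 462, 220, 162 bp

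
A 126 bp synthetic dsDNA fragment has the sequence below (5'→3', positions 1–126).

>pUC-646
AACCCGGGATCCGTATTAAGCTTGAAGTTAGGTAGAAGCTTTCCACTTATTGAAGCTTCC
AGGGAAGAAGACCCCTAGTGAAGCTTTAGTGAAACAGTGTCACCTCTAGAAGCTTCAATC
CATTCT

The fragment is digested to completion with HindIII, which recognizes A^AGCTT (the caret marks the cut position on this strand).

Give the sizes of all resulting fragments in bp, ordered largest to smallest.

HindIII sites (AAGCTT) start at positions 18, 36, 53, 81, 110.
HindIII cuts after the first base of each site, so after positions 18, 36, 53, 81, 110.
Linear molecule, 5 cuts → 6 fragments:
  1–18 → 18 bp
  19–36 → 18 bp
  37–53 → 17 bp
  54–81 → 28 bp
  82–110 → 29 bp
  111–126 → 16 bp
Sorted largest to smallest: 29, 28, 18, 18, 17, 16 bp.

29, 28, 18, 18, 17, 16 bp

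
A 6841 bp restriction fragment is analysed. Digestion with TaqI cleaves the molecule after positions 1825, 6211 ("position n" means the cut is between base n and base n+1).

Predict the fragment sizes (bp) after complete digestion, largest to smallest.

Linear molecule, 2 cuts → 3 fragments:
  1825 − 0 = 1825 bp
  6211 − 1825 = 4386 bp
  6841 − 6211 = 630 bp
Sorted largest to smallest: 4386, 1825, 630 bp.

4386, 1825, 630 bp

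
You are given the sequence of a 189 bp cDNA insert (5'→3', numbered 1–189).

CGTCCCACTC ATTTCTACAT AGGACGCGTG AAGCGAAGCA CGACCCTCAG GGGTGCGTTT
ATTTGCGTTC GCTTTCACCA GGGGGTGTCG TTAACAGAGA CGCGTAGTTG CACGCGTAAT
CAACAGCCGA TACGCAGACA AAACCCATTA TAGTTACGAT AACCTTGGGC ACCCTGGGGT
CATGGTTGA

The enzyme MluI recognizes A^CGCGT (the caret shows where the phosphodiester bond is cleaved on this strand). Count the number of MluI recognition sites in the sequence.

ACGCGT occurs starting at positions 24, 100, 112.
MluI cuts at 3 sites.

3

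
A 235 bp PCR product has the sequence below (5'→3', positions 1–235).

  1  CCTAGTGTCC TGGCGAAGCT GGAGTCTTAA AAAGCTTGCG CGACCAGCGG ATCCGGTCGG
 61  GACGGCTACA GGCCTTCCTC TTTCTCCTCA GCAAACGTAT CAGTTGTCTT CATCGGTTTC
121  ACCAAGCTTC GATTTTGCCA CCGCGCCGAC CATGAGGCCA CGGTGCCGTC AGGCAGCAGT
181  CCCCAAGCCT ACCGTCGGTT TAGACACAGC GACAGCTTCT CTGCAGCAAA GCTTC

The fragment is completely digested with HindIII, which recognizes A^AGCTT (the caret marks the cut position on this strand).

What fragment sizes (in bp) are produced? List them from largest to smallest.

105, 92, 32, 6 bp

HindIII sites (AAGCTT) start at positions 32, 124, 229.
HindIII cuts after the first base of each site, so after positions 32, 124, 229.
Linear molecule, 3 cuts → 4 fragments:
  1–32 → 32 bp
  33–124 → 92 bp
  125–229 → 105 bp
  230–235 → 6 bp
Sorted largest to smallest: 105, 92, 32, 6 bp.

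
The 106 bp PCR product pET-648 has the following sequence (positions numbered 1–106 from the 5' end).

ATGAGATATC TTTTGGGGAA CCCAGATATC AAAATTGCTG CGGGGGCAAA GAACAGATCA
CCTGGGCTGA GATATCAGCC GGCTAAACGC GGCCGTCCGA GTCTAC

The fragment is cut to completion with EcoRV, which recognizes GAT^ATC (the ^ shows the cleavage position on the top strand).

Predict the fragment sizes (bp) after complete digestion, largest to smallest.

46, 33, 20, 7 bp

EcoRV sites (GATATC) start at positions 5, 25, 71.
EcoRV cuts after base 3 of each site, so after positions 7, 27, 73.
Linear molecule, 3 cuts → 4 fragments:
  1–7 → 7 bp
  8–27 → 20 bp
  28–73 → 46 bp
  74–106 → 33 bp
Sorted largest to smallest: 46, 33, 20, 7 bp.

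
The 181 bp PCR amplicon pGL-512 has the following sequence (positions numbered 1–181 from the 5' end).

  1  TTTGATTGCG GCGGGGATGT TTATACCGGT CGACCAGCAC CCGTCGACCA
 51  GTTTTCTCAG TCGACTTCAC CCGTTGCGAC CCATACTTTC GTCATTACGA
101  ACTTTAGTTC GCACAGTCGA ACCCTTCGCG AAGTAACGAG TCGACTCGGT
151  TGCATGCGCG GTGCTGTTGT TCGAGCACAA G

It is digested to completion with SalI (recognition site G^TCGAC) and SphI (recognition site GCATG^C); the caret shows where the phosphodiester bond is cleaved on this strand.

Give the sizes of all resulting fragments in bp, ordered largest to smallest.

80, 29, 25, 17, 16, 14 bp

SalI sites (GTCGAC) start at positions 29, 43, 60, 140.
SalI cuts after the first base of each site, so after positions 29, 43, 60, 140.
The SphI site (GCATGC) starts at position 152.
SphI cuts after base 5 of each site (before the last base), so after position 156.
Combined cut positions: 29, 43, 60, 140, 156.
Linear molecule, 5 cuts → 6 fragments:
  1–29 → 29 bp
  30–43 → 14 bp
  44–60 → 17 bp
  61–140 → 80 bp
  141–156 → 16 bp
  157–181 → 25 bp
Sorted largest to smallest: 80, 29, 25, 17, 16, 14 bp.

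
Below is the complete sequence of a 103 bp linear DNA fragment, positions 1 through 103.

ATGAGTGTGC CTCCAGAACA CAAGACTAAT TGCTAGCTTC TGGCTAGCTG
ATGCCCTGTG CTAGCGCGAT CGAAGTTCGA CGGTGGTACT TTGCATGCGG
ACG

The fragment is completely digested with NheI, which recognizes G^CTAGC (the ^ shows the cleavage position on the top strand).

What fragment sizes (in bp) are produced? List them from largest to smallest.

43, 32, 17, 11 bp

NheI sites (GCTAGC) start at positions 32, 43, 60.
NheI cuts after the first base of each site, so after positions 32, 43, 60.
Linear molecule, 3 cuts → 4 fragments:
  1–32 → 32 bp
  33–43 → 11 bp
  44–60 → 17 bp
  61–103 → 43 bp
Sorted largest to smallest: 43, 32, 17, 11 bp.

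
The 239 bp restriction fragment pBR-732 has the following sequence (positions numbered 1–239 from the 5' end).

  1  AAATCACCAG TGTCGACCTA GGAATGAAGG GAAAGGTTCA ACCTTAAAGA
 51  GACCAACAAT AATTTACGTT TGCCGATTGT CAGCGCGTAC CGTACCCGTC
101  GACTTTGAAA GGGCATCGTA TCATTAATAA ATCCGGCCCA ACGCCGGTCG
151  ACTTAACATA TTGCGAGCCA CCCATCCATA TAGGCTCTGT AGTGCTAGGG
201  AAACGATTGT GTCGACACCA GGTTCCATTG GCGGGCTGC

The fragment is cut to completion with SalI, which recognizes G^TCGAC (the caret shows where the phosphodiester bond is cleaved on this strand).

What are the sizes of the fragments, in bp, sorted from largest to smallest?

SalI sites (GTCGAC) start at positions 12, 98, 147, 211.
SalI cuts after the first base of each site, so after positions 12, 98, 147, 211.
Linear molecule, 4 cuts → 5 fragments:
  1–12 → 12 bp
  13–98 → 86 bp
  99–147 → 49 bp
  148–211 → 64 bp
  212–239 → 28 bp
Sorted largest to smallest: 86, 64, 49, 28, 12 bp.

86, 64, 49, 28, 12 bp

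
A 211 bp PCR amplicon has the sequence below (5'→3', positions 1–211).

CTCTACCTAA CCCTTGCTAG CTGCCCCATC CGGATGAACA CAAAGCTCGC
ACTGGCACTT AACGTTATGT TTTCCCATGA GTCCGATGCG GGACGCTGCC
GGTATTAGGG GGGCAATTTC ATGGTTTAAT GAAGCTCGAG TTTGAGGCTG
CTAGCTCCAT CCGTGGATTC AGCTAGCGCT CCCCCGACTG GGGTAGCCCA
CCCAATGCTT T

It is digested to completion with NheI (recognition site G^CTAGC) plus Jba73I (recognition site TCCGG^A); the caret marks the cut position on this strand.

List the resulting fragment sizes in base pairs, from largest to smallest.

NheI sites (GCTAGC) start at positions 16, 150, 172.
NheI cuts after the first base of each site, so after positions 16, 150, 172.
The Jba73I site (TCCGGA) starts at position 29.
Jba73I cuts after base 5 of each site (before the last base), so after position 33.
Combined cut positions: 16, 33, 150, 172.
Linear molecule, 4 cuts → 5 fragments:
  1–16 → 16 bp
  17–33 → 17 bp
  34–150 → 117 bp
  151–172 → 22 bp
  173–211 → 39 bp
Sorted largest to smallest: 117, 39, 22, 17, 16 bp.

117, 39, 22, 17, 16 bp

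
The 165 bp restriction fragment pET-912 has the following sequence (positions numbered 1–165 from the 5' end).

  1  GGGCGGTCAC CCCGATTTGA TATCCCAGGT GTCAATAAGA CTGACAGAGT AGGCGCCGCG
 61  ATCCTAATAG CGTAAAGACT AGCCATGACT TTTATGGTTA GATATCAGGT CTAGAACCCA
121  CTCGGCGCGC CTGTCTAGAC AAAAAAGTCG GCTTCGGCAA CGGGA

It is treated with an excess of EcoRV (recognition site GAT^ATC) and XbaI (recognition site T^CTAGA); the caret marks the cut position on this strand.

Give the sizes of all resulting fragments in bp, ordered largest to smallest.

EcoRV sites (GATATC) start at positions 19, 101.
EcoRV cuts after base 3 of each site, so after positions 21, 103.
XbaI sites (TCTAGA) start at positions 110, 134.
XbaI cuts after the first base of each site, so after positions 110, 134.
Combined cut positions: 21, 103, 110, 134.
Linear molecule, 4 cuts → 5 fragments:
  1–21 → 21 bp
  22–103 → 82 bp
  104–110 → 7 bp
  111–134 → 24 bp
  135–165 → 31 bp
Sorted largest to smallest: 82, 31, 24, 21, 7 bp.

82, 31, 24, 21, 7 bp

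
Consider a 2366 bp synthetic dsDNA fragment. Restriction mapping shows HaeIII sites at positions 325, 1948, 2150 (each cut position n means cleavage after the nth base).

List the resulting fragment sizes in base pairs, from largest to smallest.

1623, 325, 216, 202 bp

Linear molecule, 3 cuts → 4 fragments:
  325 − 0 = 325 bp
  1948 − 325 = 1623 bp
  2150 − 1948 = 202 bp
  2366 − 2150 = 216 bp
Sorted largest to smallest: 1623, 325, 216, 202 bp.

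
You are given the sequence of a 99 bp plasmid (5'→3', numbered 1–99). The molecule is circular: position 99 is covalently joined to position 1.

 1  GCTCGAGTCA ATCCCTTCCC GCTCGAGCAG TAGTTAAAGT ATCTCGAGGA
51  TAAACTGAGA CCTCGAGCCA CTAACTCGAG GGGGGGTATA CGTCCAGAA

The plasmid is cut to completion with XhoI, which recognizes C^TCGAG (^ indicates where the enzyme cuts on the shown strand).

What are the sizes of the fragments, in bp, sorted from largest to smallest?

XhoI sites (CTCGAG) start at positions 2, 22, 43, 62, 75.
XhoI cuts after the first base of each site, so after positions 2, 22, 43, 62, 75.
Circular molecule, 5 cuts → 5 fragments:
  3–22 → 20 bp
  23–43 → 21 bp
  44–62 → 19 bp
  63–75 → 13 bp
  76–99 then 1–2 → 24 + 2 = 26 bp
Sorted largest to smallest: 26, 21, 20, 19, 13 bp.

26, 21, 20, 19, 13 bp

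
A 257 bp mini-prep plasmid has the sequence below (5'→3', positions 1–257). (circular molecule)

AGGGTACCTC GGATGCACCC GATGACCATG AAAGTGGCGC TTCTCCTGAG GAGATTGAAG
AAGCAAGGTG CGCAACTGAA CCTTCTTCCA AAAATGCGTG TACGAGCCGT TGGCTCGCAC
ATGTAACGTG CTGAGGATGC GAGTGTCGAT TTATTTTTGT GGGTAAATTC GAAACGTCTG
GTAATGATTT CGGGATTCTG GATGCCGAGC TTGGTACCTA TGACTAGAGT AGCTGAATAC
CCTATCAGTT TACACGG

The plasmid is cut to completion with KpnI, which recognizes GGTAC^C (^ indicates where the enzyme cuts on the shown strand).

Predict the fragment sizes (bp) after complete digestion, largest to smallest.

KpnI sites (GGTACC) start at positions 3, 213.
KpnI cuts after base 5 of each site (before the last base), so after positions 7, 217.
Circular molecule, 2 cuts → 2 fragments:
  8–217 → 210 bp
  218–257 then 1–7 → 40 + 7 = 47 bp
Sorted largest to smallest: 210, 47 bp.

210, 47 bp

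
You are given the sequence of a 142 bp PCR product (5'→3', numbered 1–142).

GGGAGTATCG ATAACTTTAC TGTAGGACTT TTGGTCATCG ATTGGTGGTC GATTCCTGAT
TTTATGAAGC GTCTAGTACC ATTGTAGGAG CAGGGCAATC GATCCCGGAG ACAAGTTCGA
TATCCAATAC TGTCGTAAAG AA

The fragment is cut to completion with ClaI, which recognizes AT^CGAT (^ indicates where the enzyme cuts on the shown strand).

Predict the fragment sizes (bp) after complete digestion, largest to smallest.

ClaI sites (ATCGAT) start at positions 7, 37, 98.
ClaI cuts after base 2 of each site, so after positions 8, 38, 99.
Linear molecule, 3 cuts → 4 fragments:
  1–8 → 8 bp
  9–38 → 30 bp
  39–99 → 61 bp
  100–142 → 43 bp
Sorted largest to smallest: 61, 43, 30, 8 bp.

61, 43, 30, 8 bp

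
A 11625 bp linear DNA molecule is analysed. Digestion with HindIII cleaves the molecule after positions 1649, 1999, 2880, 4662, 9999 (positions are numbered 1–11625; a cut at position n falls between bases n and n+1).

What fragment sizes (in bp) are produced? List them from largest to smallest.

5337, 1782, 1649, 1626, 881, 350 bp

Linear molecule, 5 cuts → 6 fragments:
  1649 − 0 = 1649 bp
  1999 − 1649 = 350 bp
  2880 − 1999 = 881 bp
  4662 − 2880 = 1782 bp
  9999 − 4662 = 5337 bp
  11625 − 9999 = 1626 bp
Sorted largest to smallest: 5337, 1782, 1649, 1626, 881, 350 bp.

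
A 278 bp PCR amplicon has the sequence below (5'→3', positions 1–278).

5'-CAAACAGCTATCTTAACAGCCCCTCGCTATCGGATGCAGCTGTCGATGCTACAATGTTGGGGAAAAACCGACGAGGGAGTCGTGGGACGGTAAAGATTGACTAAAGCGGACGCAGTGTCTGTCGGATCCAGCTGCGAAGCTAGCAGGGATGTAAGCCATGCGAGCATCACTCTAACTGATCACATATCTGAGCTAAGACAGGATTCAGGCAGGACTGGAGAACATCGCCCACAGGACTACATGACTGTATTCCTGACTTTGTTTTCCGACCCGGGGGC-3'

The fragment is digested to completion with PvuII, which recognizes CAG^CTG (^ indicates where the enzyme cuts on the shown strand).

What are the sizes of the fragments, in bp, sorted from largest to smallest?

PvuII sites (CAGCTG) start at positions 37, 129.
PvuII cuts after base 3 of each site, so after positions 39, 131.
Linear molecule, 2 cuts → 3 fragments:
  1–39 → 39 bp
  40–131 → 92 bp
  132–278 → 147 bp
Sorted largest to smallest: 147, 92, 39 bp.

147, 92, 39 bp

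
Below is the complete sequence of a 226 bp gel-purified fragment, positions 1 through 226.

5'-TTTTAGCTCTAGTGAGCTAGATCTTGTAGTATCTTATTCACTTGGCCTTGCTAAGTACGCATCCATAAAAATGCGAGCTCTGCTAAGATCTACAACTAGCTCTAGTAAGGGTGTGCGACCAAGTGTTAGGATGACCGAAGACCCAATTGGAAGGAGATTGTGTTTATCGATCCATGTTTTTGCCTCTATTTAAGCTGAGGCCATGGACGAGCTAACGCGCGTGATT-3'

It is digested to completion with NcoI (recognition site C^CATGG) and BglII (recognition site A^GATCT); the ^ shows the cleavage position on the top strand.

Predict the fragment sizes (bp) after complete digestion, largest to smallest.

115, 67, 25, 19 bp

The NcoI site (CCATGG) starts at position 201.
NcoI cuts after the first base of each site, so after position 201.
BglII sites (AGATCT) start at positions 19, 86.
BglII cuts after the first base of each site, so after positions 19, 86.
Combined cut positions: 19, 86, 201.
Linear molecule, 3 cuts → 4 fragments:
  1–19 → 19 bp
  20–86 → 67 bp
  87–201 → 115 bp
  202–226 → 25 bp
Sorted largest to smallest: 115, 67, 25, 19 bp.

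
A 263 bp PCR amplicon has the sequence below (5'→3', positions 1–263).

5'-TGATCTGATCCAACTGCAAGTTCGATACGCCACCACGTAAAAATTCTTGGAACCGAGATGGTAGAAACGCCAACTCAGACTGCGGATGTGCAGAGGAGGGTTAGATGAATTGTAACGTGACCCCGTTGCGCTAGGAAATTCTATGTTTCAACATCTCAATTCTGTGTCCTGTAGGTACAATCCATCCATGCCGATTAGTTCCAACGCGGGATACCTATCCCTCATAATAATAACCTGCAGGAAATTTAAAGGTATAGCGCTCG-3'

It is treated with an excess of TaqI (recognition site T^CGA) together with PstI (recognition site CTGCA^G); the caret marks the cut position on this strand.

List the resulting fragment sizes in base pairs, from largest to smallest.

The TaqI site (TCGA) starts at position 22.
TaqI cuts after the first base of each site, so after position 22.
The PstI site (CTGCAG) starts at position 235.
PstI cuts after base 5 of each site (before the last base), so after position 239.
Combined cut positions: 22, 239.
Linear molecule, 2 cuts → 3 fragments:
  1–22 → 22 bp
  23–239 → 217 bp
  240–263 → 24 bp
Sorted largest to smallest: 217, 24, 22 bp.

217, 24, 22 bp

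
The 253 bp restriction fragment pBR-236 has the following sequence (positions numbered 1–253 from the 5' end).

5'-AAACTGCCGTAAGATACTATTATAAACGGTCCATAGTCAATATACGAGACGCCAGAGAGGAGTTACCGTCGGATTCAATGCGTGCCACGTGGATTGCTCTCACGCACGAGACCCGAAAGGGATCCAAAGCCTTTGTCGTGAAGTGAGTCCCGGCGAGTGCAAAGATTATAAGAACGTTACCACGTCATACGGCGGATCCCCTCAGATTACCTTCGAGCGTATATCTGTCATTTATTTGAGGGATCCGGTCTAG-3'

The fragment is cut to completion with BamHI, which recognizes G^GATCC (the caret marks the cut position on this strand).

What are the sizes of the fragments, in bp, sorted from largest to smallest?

BamHI sites (GGATCC) start at positions 120, 194, 241.
BamHI cuts after the first base of each site, so after positions 120, 194, 241.
Linear molecule, 3 cuts → 4 fragments:
  1–120 → 120 bp
  121–194 → 74 bp
  195–241 → 47 bp
  242–253 → 12 bp
Sorted largest to smallest: 120, 74, 47, 12 bp.

120, 74, 47, 12 bp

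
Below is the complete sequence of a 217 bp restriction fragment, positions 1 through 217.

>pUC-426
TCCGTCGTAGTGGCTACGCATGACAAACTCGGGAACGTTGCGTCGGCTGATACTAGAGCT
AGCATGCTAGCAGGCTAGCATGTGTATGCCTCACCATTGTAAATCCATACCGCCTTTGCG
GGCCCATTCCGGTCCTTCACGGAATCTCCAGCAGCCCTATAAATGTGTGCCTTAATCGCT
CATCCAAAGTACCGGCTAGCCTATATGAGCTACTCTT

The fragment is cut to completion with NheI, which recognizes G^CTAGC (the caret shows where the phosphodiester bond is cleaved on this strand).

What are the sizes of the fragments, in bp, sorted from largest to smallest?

NheI sites (GCTAGC) start at positions 58, 66, 74, 195.
NheI cuts after the first base of each site, so after positions 58, 66, 74, 195.
Linear molecule, 4 cuts → 5 fragments:
  1–58 → 58 bp
  59–66 → 8 bp
  67–74 → 8 bp
  75–195 → 121 bp
  196–217 → 22 bp
Sorted largest to smallest: 121, 58, 22, 8, 8 bp.

121, 58, 22, 8, 8 bp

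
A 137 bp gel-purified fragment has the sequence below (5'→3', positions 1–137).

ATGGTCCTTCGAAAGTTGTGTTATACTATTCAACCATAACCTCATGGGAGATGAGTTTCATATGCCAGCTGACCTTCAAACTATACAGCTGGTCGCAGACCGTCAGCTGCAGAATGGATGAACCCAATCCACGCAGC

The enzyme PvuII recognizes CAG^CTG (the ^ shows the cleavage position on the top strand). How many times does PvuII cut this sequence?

3

CAGCTG occurs starting at positions 66, 86, 104.
PvuII cuts at 3 sites.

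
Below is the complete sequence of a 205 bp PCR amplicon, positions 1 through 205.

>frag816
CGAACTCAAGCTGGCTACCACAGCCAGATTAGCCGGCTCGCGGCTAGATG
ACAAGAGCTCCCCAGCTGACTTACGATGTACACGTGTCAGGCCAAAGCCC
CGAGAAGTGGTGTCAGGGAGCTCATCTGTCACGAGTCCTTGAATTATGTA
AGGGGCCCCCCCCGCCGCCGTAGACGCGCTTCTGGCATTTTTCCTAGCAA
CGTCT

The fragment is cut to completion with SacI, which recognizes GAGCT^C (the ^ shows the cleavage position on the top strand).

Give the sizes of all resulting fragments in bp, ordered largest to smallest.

83, 63, 59 bp

SacI sites (GAGCTC) start at positions 55, 118.
SacI cuts after base 5 of each site (before the last base), so after positions 59, 122.
Linear molecule, 2 cuts → 3 fragments:
  1–59 → 59 bp
  60–122 → 63 bp
  123–205 → 83 bp
Sorted largest to smallest: 83, 63, 59 bp.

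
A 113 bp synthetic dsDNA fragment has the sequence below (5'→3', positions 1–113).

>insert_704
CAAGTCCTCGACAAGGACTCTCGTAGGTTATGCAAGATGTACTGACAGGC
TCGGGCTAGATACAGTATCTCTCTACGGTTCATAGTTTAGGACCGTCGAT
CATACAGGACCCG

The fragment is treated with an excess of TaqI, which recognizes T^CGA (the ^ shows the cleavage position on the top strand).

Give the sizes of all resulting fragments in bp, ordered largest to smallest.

TaqI sites (TCGA) start at positions 8, 96.
TaqI cuts after the first base of each site, so after positions 8, 96.
Linear molecule, 2 cuts → 3 fragments:
  1–8 → 8 bp
  9–96 → 88 bp
  97–113 → 17 bp
Sorted largest to smallest: 88, 17, 8 bp.

88, 17, 8 bp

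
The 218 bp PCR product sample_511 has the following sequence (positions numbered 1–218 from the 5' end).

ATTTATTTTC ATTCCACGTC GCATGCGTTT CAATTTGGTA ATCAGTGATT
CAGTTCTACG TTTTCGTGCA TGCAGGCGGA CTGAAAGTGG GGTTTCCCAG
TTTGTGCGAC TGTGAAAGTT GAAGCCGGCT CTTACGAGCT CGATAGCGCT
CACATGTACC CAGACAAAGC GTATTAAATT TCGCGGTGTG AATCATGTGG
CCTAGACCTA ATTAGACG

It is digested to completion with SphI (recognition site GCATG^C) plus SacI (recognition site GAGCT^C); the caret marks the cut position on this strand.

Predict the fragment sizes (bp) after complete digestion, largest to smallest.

SphI sites (GCATGC) start at positions 21, 68.
SphI cuts after base 5 of each site (before the last base), so after positions 25, 72.
The SacI site (GAGCTC) starts at position 136.
SacI cuts after base 5 of each site (before the last base), so after position 140.
Combined cut positions: 25, 72, 140.
Linear molecule, 3 cuts → 4 fragments:
  1–25 → 25 bp
  26–72 → 47 bp
  73–140 → 68 bp
  141–218 → 78 bp
Sorted largest to smallest: 78, 68, 47, 25 bp.

78, 68, 47, 25 bp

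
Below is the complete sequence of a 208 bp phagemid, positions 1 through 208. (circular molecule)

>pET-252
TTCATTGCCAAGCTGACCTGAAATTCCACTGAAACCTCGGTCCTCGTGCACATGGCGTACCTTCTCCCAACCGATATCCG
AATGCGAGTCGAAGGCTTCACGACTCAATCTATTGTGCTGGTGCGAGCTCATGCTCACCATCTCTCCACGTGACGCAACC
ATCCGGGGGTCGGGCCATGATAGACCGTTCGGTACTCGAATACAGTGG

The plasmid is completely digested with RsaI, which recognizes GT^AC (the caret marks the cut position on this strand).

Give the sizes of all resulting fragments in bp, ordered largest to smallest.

135, 73 bp

RsaI sites (GTAC) start at positions 57, 192.
RsaI cuts after base 2 of each site, so after positions 58, 193.
Circular molecule, 2 cuts → 2 fragments:
  59–193 → 135 bp
  194–208 then 1–58 → 15 + 58 = 73 bp
Sorted largest to smallest: 135, 73 bp.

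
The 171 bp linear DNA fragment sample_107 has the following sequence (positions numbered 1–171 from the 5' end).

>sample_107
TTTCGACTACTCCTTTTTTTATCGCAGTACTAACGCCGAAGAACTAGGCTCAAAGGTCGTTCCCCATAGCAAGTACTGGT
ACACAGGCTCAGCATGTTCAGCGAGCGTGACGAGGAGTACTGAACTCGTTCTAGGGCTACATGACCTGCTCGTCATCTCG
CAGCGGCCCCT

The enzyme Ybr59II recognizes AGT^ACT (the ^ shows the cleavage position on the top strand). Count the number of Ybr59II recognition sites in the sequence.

AGTACT occurs starting at positions 26, 72, 116.
Ybr59II cuts at 3 sites.

3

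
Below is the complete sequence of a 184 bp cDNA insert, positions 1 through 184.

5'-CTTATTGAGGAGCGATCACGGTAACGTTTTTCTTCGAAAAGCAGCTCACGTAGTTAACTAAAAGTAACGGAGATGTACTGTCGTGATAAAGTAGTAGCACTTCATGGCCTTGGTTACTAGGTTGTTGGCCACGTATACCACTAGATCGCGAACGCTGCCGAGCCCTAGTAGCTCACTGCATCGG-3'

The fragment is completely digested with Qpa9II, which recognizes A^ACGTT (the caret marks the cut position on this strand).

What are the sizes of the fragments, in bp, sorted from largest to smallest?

161, 23 bp

The Qpa9II site (AACGTT) starts at position 23.
Qpa9II cuts after the first base of each site, so after position 23.
Linear molecule, 1 cut → 2 fragments:
  1–23 → 23 bp
  24–184 → 161 bp
Sorted largest to smallest: 161, 23 bp.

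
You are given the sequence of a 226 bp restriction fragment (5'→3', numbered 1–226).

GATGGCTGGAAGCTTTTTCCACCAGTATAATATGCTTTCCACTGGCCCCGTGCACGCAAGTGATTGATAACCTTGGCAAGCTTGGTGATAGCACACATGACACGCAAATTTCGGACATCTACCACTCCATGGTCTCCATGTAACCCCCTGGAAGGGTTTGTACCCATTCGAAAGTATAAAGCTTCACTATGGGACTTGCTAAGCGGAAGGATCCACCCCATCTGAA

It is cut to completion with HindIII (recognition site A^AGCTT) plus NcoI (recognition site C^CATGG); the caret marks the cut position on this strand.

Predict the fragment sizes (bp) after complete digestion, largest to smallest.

68, 52, 49, 47, 10 bp

HindIII sites (AAGCTT) start at positions 10, 78, 179.
HindIII cuts after the first base of each site, so after positions 10, 78, 179.
The NcoI site (CCATGG) starts at position 127.
NcoI cuts after the first base of each site, so after position 127.
Combined cut positions: 10, 78, 127, 179.
Linear molecule, 4 cuts → 5 fragments:
  1–10 → 10 bp
  11–78 → 68 bp
  79–127 → 49 bp
  128–179 → 52 bp
  180–226 → 47 bp
Sorted largest to smallest: 68, 52, 49, 47, 10 bp.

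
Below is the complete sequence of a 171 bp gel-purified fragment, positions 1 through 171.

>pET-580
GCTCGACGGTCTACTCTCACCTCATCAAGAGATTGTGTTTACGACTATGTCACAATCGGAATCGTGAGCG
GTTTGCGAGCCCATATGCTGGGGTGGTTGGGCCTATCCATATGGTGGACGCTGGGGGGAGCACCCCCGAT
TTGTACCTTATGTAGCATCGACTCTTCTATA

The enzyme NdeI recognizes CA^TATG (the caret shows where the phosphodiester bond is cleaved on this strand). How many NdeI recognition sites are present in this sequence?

CATATG occurs starting at positions 82, 108.
NdeI cuts at 2 sites.

2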